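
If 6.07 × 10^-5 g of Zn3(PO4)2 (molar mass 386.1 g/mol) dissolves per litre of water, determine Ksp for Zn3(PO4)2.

Molar solubility s = (6.07 × 10^-5 g/L) / (386.1 g/mol) = 1.572 × 10^-7 M.
Zn3(PO4)2(s) ⇌ 3 Zn^2+ + 2 PO4^3-
With molar solubility s: [Zn^2+] = 3s, [PO4^3-] = 2s.
Ksp = [Zn^2+]^3[PO4^3-]^2
Ksp = (3s)^3(2s)^2 = 108s^5
Ksp = 108 × (1.572 × 10^-7)^5 = 1.04 × 10^-32

Ksp ≈ 1.04 x 10^-32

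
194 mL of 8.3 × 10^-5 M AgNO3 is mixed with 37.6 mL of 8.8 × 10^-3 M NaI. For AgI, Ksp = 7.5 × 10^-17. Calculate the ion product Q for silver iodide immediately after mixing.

Q ≈ 9.9e-8

Total volume = 194 + 37.6 = 231.6 mL.
[Ag^+] = 8.3 × 10^-5 × (194/231.6) = 6.95 × 10^-5 M
[I^-] = 8.8 × 10^-3 × (37.6/231.6) = 1.43 × 10^-3 M
AgI(s) <=> Ag^+ + I^-, so Q = [Ag^+][I^-]
Q = (6.95 × 10^-5)(1.43 × 10^-3) = 9.9 × 10^-8
Q > Ksp, so AgI will precipitate.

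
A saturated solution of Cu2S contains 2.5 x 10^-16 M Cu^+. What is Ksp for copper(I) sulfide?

Cu2S(s) ⇌ 2 Cu^+ + S^2-
Stoichiometry gives [S^2-] = (1/2)[Cu^+] = 1.25 × 10^-16 M.
Ksp = [Cu^+]^2[S^2-]
Ksp = (2.5 × 10^-16)^2 × 1.25 x 10^-16 = 7.8 × 10^-48

Ksp = 7.8 x 10^-48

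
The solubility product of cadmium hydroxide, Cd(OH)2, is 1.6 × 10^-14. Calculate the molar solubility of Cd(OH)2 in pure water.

Cd(OH)2(s) ⇌ Cd^2+(aq) + 2 OH^-(aq)
Ksp = [Cd^2+][OH^-]^2
Let s = molar solubility. Then [Cd^2+] = s and [OH^-] = 2s.
Ksp = s(2s)^2 = 4s^3
s = (1.6 × 10^-14 / 4)^(1/3) = 1.6 × 10^-5 M

s ≈ 1.6 × 10^-5 M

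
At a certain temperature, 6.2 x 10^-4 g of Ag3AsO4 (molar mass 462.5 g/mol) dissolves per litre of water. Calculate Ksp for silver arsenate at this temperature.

Molar solubility s = (6.2 × 10^-4 g/L) / (462.5 g/mol) = 1.34 × 10^-6 M.
Ag3AsO4(s) <=> 3 Ag^+ + AsO4^3-
If s mol/L of Ag3AsO4 dissolves, [Ag^+] = 3s and [AsO4^3-] = s.
Ksp = [Ag^+]^3[AsO4^3-]
Ksp = (3s)^3s = 27s^4
With s = 1.34 x 10^-6: Ksp = 8.7 x 10^-23

Ksp ≈ 8.7e-23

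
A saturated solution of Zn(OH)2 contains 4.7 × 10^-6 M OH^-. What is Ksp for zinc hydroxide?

Zn(OH)2(s) ⇌ Zn^2+(aq) + 2 OH^-(aq)
Stoichiometry gives [Zn^2+] = (1/2)[OH^-] = 2.35 x 10^-6 M.
Ksp = [Zn^2+][OH^-]^2
Ksp = 2.35 × 10^-6 × (4.7 × 10^-6)^2 = 5.2 × 10^-17

5.2e-17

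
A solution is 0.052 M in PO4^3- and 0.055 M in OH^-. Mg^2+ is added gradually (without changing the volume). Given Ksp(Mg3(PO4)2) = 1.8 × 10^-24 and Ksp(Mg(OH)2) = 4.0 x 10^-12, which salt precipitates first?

Mg(OH)2

Each salt begins to precipitate when Q = Ksp, i.e. when [Mg^2+] reaches its threshold.
For Mg3(PO4)2: 1.8 × 10^-24 = (0.052)^2 × [Mg^2+]^3  ⇒  [Mg^2+] = 8.7 x 10^-8 M.
For Mg(OH)2: 4.0 x 10^-12 = (0.055)^2 × [Mg^2+]  ⇒  [Mg^2+] = 1.3 × 10^-9 M.
The salt with the lower threshold [Mg^2+] precipitates first: Mg(OH)2.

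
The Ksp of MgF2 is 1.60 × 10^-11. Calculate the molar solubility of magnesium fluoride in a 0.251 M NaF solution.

s = 2.54e-10 M

MgF2(s) ⇌ Mg^2+(aq) + 2 F^-(aq)
Ksp = [Mg^2+][F^-]^2
Let s = moles of MgF2 that dissolve per litre. [Mg^2+] = s, [F^-] = 0.251 + 2s ≈ 0.251 (since F^- from NaF dominates).
Ksp ≈ s × (0.251)^2
s = 2.54 x 10^-10 M
Check: 2s = 5.1 x 10^-10 ≪ 0.251, so the approximation is valid.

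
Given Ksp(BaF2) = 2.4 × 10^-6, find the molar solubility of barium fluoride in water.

BaF2(s) ⇌ Ba^2+(aq) + 2 F^-(aq)
Ksp = [Ba^2+][F^-]^2
With molar solubility s: [Ba^2+] = s, [F^-] = 2s.
Ksp = s(2s)^2 = 4s^3
s^3 = 2.4 × 10^-6 / 4, so s = 8.4 × 10^-3 M

s = 8.4 x 10^-3 M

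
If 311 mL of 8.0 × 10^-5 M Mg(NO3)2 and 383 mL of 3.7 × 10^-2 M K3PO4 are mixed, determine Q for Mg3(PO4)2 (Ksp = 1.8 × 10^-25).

Total volume = 311 + 383 = 694 mL.
[Mg^2+] = 8.0 × 10^-5 × (311/694) = 3.59 × 10^-5 M
[PO4^3-] = 3.7 × 10^-2 × (383/694) = 2.04 × 10^-2 M
Mg3(PO4)2(s) <=> 3 Mg^2+(aq) + 2 PO4^3-(aq), so Q = [Mg^2+]^3[PO4^3-]^2
Q = (3.59 × 10^-5)^3(2.04 x 10^-2)^2 = 1.9 x 10^-17
Q > Ksp, so Mg3(PO4)2 will precipitate.

Q = 1.9 x 10^-17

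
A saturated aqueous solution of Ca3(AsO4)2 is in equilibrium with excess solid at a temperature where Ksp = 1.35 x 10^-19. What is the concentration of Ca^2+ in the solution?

Ca3(AsO4)2(s) ⇌ 3 Ca^2+(aq) + 2 AsO4^3-(aq)
Ksp = [Ca^2+]^3[AsO4^3-]^2
If s mol/L of Ca3(AsO4)2 dissolves, [Ca^2+] = 3s and [AsO4^3-] = 2s.
Substituting: Ksp = (3s)^3(2s)^2 = 108s^5
s^5 = 1.35 x 10^-19 / 108, so s = 6.598 × 10^-5 M
[Ca^2+] = 3s = 1.98 × 10^-4 M

1.98e-4 M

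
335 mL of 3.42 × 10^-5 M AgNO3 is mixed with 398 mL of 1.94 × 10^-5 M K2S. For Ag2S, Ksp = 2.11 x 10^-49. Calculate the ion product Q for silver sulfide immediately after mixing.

Total volume = 335 + 398 = 733 mL.
[Ag^+] = 3.42 × 10^-5 × (335/733) = 1.563 × 10^-5 M
[S^2-] = 1.94 × 10^-5 × (398/733) = 1.053 x 10^-5 M
Ag2S(s) ⇌ 2 Ag^+ + S^2-, so Q = [Ag^+]^2[S^2-]
Q = (1.563 × 10^-5)^2(1.053 x 10^-5) = 2.57 x 10^-15
Q > Ksp, so Ag2S will precipitate.

Q = 2.57e-15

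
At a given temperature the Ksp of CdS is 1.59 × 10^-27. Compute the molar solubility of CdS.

s ≈ 3.99e-14 M

CdS(s) <=> Cd^2+(aq) + S^2-(aq)
Ksp = [Cd^2+][S^2-]
With molar solubility s: [Cd^2+] = s, [S^2-] = s.
Ksp = s^2
s = √(1.59 × 10^-27) = 3.99 × 10^-14 M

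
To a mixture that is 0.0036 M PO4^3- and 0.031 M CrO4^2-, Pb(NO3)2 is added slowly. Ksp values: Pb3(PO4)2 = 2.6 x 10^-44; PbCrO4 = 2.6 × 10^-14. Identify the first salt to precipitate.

Pb3(PO4)2

Each salt begins to precipitate when Q = Ksp, i.e. when [Pb^2+] reaches its threshold.
For Pb3(PO4)2: 2.6 x 10^-44 = (0.0036)^2 × [Pb^2+]^3  ⇒  [Pb^2+] = 1.3 x 10^-13 M.
For PbCrO4: 2.6 × 10^-14 = 0.031 × [Pb^2+]  ⇒  [Pb^2+] = 8.4 × 10^-13 M.
The salt with the lower threshold [Pb^2+] precipitates first: Pb3(PO4)2.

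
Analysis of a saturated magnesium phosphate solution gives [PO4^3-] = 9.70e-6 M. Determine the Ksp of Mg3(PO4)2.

2.90 x 10^-25

Mg3(PO4)2(s) ⇌ 3 Mg^2+(aq) + 2 PO4^3-(aq)
Stoichiometry gives [Mg^2+] = (3/2)[PO4^3-] = 1.455 × 10^-5 M.
Ksp = [Mg^2+]^3[PO4^3-]^2
Ksp = (1.455 × 10^-5)^3 × (9.70 × 10^-6)^2 = 2.90 × 10^-25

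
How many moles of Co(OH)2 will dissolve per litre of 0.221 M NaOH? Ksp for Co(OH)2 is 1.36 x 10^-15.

Co(OH)2(s) ⇌ Co^2+(aq) + 2 OH^-(aq)
Ksp = [Co^2+][OH^-]^2
If s mol/L dissolves here, [Co^2+] = s, [OH^-] = 0.221 + 2s ≈ 0.221 (Ksp is small, so little additional dissolves).
Ksp ≈ s × (0.221)^2
s = 2.78 x 10^-14 M
Check: 2s = 5.6 × 10^-14 ≪ 0.221, so the approximation is valid.

2.78 × 10^-14 M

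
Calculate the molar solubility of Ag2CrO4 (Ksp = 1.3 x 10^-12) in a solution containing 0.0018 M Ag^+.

s = 4.0e-7 M

Ag2CrO4(s) ⇌ 2 Ag^+(aq) + CrO4^2-(aq)
Ksp = [Ag^+]^2[CrO4^2-]
If s mol/L dissolves here, [Ag^+] = 0.0018 + 2s ≈ 0.0018, [CrO4^2-] = s (Ksp is small, so little additional dissolves).
Ksp ≈ (0.0018)^2 × s
s = 4.0 × 10^-7 M
Check: 2s = 8.0 × 10^-7 ≪ 0.0018, so the approximation is valid.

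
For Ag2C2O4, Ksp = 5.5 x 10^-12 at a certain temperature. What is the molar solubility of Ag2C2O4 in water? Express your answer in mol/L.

s = 1.1 x 10^-4 M

Ag2C2O4(s) ⇌ 2 Ag^+ + C2O4^2-
Ksp = [Ag^+]^2[C2O4^2-]
Let s = molar solubility. Then [Ag^+] = 2s and [C2O4^2-] = s.
Ksp = (2s)^2s = 4s^3
Solving, s = (5.5 x 10^-12/4)^(1/3) = 1.1 × 10^-4 M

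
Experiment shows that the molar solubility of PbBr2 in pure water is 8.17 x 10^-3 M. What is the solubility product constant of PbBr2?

Ksp ≈ 2.18e-6

PbBr2(s) <=> Pb^2+(aq) + 2 Br^-(aq)
If s mol/L of PbBr2 dissolves, [Pb^2+] = s and [Br^-] = 2s.
Ksp = [Pb^2+][Br^-]^2
Substituting: Ksp = s(2s)^2 = 4s^3
With s = 8.17 x 10^-3: Ksp = 2.18 × 10^-6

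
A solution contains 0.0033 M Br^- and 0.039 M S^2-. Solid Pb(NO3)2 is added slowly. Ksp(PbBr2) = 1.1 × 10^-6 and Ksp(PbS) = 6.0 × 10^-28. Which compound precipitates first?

PbS

Precipitation of each salt starts when its ion product equals its Ksp.
For PbBr2: 1.1 × 10^-6 = (0.0033)^2 × [Pb^2+]  ⇒  [Pb^2+] = 1.0 × 10^-1 M.
For PbS: 6.0 × 10^-28 = 0.039 × [Pb^2+]  ⇒  [Pb^2+] = 1.5 × 10^-26 M.
The salt with the lower threshold [Pb^2+] precipitates first: PbS.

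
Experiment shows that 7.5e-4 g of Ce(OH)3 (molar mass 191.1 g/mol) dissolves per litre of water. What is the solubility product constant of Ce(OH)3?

Ksp ≈ 6.4 × 10^-21

Molar solubility s = (7.5 × 10^-4 g/L) / (191.1 g/mol) = 3.92 x 10^-6 M.
Ce(OH)3(s) <=> Ce^3+ + 3 OH^-
With molar solubility s: [Ce^3+] = s, [OH^-] = 3s.
Ksp = [Ce^3+][OH^-]^3
So Ksp = s × (3s)^3 = 27s^4
Ksp = 27 × (3.92 × 10^-6)^4 = 6.4 × 10^-21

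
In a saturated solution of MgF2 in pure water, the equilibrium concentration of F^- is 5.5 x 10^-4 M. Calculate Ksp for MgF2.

8.3 × 10^-11

MgF2(s) ⇌ Mg^2+ + 2 F^-
Stoichiometry gives [Mg^2+] = (1/2)[F^-] = 2.75 × 10^-4 M.
Ksp = [Mg^2+][F^-]^2
Ksp = 2.75 × 10^-4 × (5.5 × 10^-4)^2 = 8.3 × 10^-11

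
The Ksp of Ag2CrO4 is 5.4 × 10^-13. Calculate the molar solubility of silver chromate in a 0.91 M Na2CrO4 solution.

Ag2CrO4(s) ⇌ 2 Ag^+ + CrO4^2-
Ksp = [Ag^+]^2[CrO4^2-]
If s mol/L dissolves here, [Ag^+] = 2s, [CrO4^2-] = 0.91 + s ≈ 0.91 (Ksp is small, so little additional dissolves).
Ksp ≈ (2s)^2 × 0.91
s = 3.9 x 10^-7 M
Check: s = 3.9 × 10^-7 ≪ 0.91, so the approximation is valid.

s ≈ 3.9e-7 M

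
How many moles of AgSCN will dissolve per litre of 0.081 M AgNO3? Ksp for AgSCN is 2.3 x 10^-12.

AgSCN(s) <=> Ag^+(aq) + SCN^-(aq)
Ksp = [Ag^+][SCN^-]
Let s be the molar solubility in this solution. [Ag^+] = 0.081 + s ≈ 0.081, [SCN^-] = s (since Ag^+ from AgNO3 dominates).
Ksp ≈ 0.081 × s
s = 2.8 × 10^-11 M
Check: s = 2.8 × 10^-11 ≪ 0.081, so the approximation is valid.

s ≈ 2.8 × 10^-11 M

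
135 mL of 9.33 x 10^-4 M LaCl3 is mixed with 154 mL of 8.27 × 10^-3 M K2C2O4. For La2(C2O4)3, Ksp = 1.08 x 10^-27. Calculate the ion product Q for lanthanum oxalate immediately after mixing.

Q ≈ 1.63 × 10^-14

Total volume = 135 + 154 = 289 mL.
[La^3+] = 9.33 × 10^-4 × (135/289) = 4.358 x 10^-4 M
[C2O4^2-] = 8.27 × 10^-3 × (154/289) = 4.407 × 10^-3 M
La2(C2O4)3(s) ⇌ 2 La^3+ + 3 C2O4^2-, so Q = [La^3+]^2[C2O4^2-]^3
Q = (4.358 x 10^-4)^2(4.407 × 10^-3)^3 = 1.63 × 10^-14
Q > Ksp, so La2(C2O4)3 will precipitate.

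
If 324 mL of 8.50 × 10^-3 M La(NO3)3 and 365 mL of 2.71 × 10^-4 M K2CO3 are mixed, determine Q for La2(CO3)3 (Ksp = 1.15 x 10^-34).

Q = 4.73e-17

Total volume = 324 + 365 = 689 mL.
[La^3+] = 8.50 × 10^-3 × (324/689) = 3.997 × 10^-3 M
[CO3^2-] = 2.71 x 10^-4 × (365/689) = 1.436 × 10^-4 M
La2(CO3)3(s) ⇌ 2 La^3+ + 3 CO3^2-, so Q = [La^3+]^2[CO3^2-]^3
Q = (3.997 × 10^-3)^2(1.436 × 10^-4)^3 = 4.73 × 10^-17
Q > Ksp, so La2(CO3)3 will precipitate.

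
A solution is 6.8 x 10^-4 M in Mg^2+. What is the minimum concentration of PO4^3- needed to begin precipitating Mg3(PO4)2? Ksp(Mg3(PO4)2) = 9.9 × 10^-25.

[PO4^3-] = 5.6 × 10^-8 M

Mg3(PO4)2(s) ⇌ 3 Mg^2+ + 2 PO4^3-
Ksp = [Mg^2+]^3[PO4^3-]^2
Precipitation begins when Q = Ksp. With [Mg^2+] = 6.8 x 10^-4 M:
9.9 × 10^-25 = (6.8 x 10^-4)^3 × [PO4^3-]^2
[PO4^3-] = (9.9 × 10^-25 / 3.14 × 10^-10)^(1/2) = 5.6 x 10^-8 M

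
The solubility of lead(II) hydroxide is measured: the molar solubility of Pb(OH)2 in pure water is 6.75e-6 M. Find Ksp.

1.23e-15

Pb(OH)2(s) ⇌ Pb^2+(aq) + 2 OH^-(aq)
With molar solubility s: [Pb^2+] = s, [OH^-] = 2s.
Ksp = [Pb^2+][OH^-]^2
Substituting: Ksp = s(2s)^2 = 4s^3
With s = 6.75 × 10^-6: Ksp = 1.23 × 10^-15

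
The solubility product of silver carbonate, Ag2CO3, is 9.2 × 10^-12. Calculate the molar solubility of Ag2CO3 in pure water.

1.3e-4 M

Ag2CO3(s) ⇌ 2 Ag^+ + CO3^2-
Ksp = [Ag^+]^2[CO3^2-]
Let s = molar solubility. Then [Ag^+] = 2s and [CO3^2-] = s.
Substituting: Ksp = (2s)^2s = 4s^3
Solving, s = (9.2 × 10^-12/4)^(1/3) = 1.3 × 10^-4 M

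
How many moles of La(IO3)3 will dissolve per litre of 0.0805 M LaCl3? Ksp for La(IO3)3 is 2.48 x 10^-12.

La(IO3)3(s) ⇌ La^3+(aq) + 3 IO3^-(aq)
Ksp = [La^3+][IO3^-]^3
Let s = moles of La(IO3)3 that dissolve per litre. [La^3+] = 0.0805 + s ≈ 0.0805, [IO3^-] = 3s (Ksp is small, so little additional dissolves).
Ksp ≈ 0.0805 × (3s)^3
s = 1.04 × 10^-4 M
Check: s = 1.0 × 10^-4 ≪ 0.0805, so the approximation is valid.

s ≈ 1.04 × 10^-4 M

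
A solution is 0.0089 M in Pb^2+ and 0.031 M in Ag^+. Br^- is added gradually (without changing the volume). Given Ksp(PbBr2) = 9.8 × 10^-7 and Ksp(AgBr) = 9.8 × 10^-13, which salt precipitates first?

AgBr

Precipitation of each salt starts when its ion product equals its Ksp.
For PbBr2: 9.8 × 10^-7 = 0.0089 × [Br^-]^2  ⇒  [Br^-] = 1.0 × 10^-2 M.
For AgBr: 9.8 × 10^-13 = 0.031 × [Br^-]  ⇒  [Br^-] = 3.2 × 10^-11 M.
The salt with the lower threshold [Br^-] precipitates first: AgBr.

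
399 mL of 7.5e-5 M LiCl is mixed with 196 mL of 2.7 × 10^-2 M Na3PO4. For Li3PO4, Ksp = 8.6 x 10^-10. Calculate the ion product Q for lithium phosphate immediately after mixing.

Total volume = 399 + 196 = 595 mL.
[Li^+] = 7.5 × 10^-5 × (399/595) = 5.03 x 10^-5 M
[PO4^3-] = 2.7 × 10^-2 × (196/595) = 8.89 × 10^-3 M
Li3PO4(s) <=> 3 Li^+(aq) + PO4^3-(aq), so Q = [Li^+]^3[PO4^3-]
Q = (5.03 × 10^-5)^3(8.89 × 10^-3) = 1.1 × 10^-15
Q < Ksp, so no precipitate of Li3PO4 forms.

Q ≈ 1.1 × 10^-15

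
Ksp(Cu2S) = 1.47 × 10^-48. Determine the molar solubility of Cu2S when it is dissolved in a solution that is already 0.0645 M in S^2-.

Cu2S(s) <=> 2 Cu^+(aq) + S^2-(aq)
Ksp = [Cu^+]^2[S^2-]
Let s = moles of Cu2S that dissolve per litre. [Cu^+] = 2s, [S^2-] = 0.0645 + s ≈ 0.0645 (since the S^2- already present dominates).
Ksp ≈ (2s)^2 × 0.0645
s = 2.39 x 10^-24 M
Check: s = 2.4 × 10^-24 ≪ 0.0645, so the approximation is valid.

s ≈ 2.39 × 10^-24 M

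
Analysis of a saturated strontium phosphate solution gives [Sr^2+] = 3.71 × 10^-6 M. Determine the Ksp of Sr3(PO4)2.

Ksp ≈ 3.12e-28

Sr3(PO4)2(s) ⇌ 3 Sr^2+ + 2 PO4^3-
Stoichiometry gives [PO4^3-] = (2/3)[Sr^2+] = 2.473 × 10^-6 M.
Ksp = [Sr^2+]^3[PO4^3-]^2
Ksp = (3.71 × 10^-6)^3 × (2.473 × 10^-6)^2 = 3.12 x 10^-28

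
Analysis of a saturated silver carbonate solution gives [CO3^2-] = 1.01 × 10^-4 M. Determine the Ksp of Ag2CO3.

Ksp = 4.12e-12

Ag2CO3(s) ⇌ 2 Ag^+ + CO3^2-
Stoichiometry gives [Ag^+] = (2/1)[CO3^2-] = 2.020 × 10^-4 M.
Ksp = [Ag^+]^2[CO3^2-]
Ksp = (2.020 × 10^-4)^2 × 1.01 × 10^-4 = 4.12 x 10^-12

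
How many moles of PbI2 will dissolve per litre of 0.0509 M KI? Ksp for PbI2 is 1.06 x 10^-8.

s = 4.09 × 10^-6 M

PbI2(s) ⇌ Pb^2+ + 2 I^-
Ksp = [Pb^2+][I^-]^2
Let s = moles of PbI2 that dissolve per litre. [Pb^2+] = s, [I^-] = 0.0509 + 2s ≈ 0.0509 (common-ion effect: I^- is already 0.0509 M).
Ksp ≈ s × (0.0509)^2
s = 4.09 × 10^-6 M
Check: 2s = 8.2 × 10^-6 ≪ 0.0509, so the approximation is valid.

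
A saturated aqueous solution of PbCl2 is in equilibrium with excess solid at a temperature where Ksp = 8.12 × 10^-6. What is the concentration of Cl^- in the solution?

PbCl2(s) ⇌ Pb^2+(aq) + 2 Cl^-(aq)
Ksp = [Pb^2+][Cl^-]^2
With molar solubility s: [Pb^2+] = s, [Cl^-] = 2s.
So Ksp = s × (2s)^2 = 4s^3
s = (8.12 × 10^-6 / 4)^(1/3) = 1.266 × 10^-2 M
[Cl^-] = 2s = 2.53 x 10^-2 M

2.53 × 10^-2 M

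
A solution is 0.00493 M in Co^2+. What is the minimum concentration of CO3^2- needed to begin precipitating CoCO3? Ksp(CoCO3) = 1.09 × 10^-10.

CoCO3(s) ⇌ Co^2+(aq) + CO3^2-(aq)
Ksp = [Co^2+][CO3^2-]
Precipitation begins when Q = Ksp. With [Co^2+] = 0.00493 M:
1.09 × 10^-10 = (0.00493) × [CO3^2-]
[CO3^2-] = (1.09 × 10^-10 / 4.93 × 10^-3) = 2.21 × 10^-8 M

2.21 × 10^-8 M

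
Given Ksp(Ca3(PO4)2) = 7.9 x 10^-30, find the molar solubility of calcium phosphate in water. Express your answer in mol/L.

s = 5.9 x 10^-7 M

Ca3(PO4)2(s) ⇌ 3 Ca^2+(aq) + 2 PO4^3-(aq)
Ksp = [Ca^2+]^3[PO4^3-]^2
With molar solubility s: [Ca^2+] = 3s, [PO4^3-] = 2s.
So Ksp = (3s)^3 × (2s)^2 = 108s^5
s = (7.9 x 10^-30 / 108)^(1/5) = 5.9 × 10^-7 M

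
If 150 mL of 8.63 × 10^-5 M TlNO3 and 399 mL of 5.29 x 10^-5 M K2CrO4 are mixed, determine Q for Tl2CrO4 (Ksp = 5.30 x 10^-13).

Q = 2.14e-14

Total volume = 150 + 399 = 549 mL.
[Tl^+] = 8.63 x 10^-5 × (150/549) = 2.358 × 10^-5 M
[CrO4^2-] = 5.29 × 10^-5 × (399/549) = 3.845 x 10^-5 M
Tl2CrO4(s) ⇌ 2 Tl^+ + CrO4^2-, so Q = [Tl^+]^2[CrO4^2-]
Q = (2.358 x 10^-5)^2(3.845 × 10^-5) = 2.14 × 10^-14
Q < Ksp, so no precipitate of Tl2CrO4 forms.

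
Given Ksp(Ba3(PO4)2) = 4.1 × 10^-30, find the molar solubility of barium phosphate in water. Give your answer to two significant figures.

Ba3(PO4)2(s) ⇌ 3 Ba^2+ + 2 PO4^3-
Ksp = [Ba^2+]^3[PO4^3-]^2
Let s = molar solubility. Then [Ba^2+] = 3s and [PO4^3-] = 2s.
Substituting: Ksp = (3s)^3(2s)^2 = 108s^5
s = (4.1 × 10^-30 / 108)^(1/5) = 5.2 x 10^-7 M

s ≈ 5.2 × 10^-7 M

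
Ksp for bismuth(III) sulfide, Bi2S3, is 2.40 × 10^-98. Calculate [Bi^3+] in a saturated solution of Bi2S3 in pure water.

Bi2S3(s) <=> 2 Bi^3+ + 3 S^2-
Ksp = [Bi^3+]^2[S^2-]^3
For each mole of Bi2S3 that dissolves: [Bi^3+] = 2s, [S^2-] = 3s.
Substituting: Ksp = (2s)^2(3s)^3 = 108s^5
s^5 = 2.40 × 10^-98 / 108, so s = 1.173 × 10^-20 M
[Bi^3+] = 2s = 2.35 × 10^-20 M

[Bi^3+] ≈ 2.35e-20 M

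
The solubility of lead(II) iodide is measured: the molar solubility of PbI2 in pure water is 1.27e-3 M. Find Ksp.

PbI2(s) ⇌ Pb^2+(aq) + 2 I^-(aq)
With molar solubility s: [Pb^2+] = s, [I^-] = 2s.
Ksp = [Pb^2+][I^-]^2
Ksp = s(2s)^2 = 4s^3
With s = 1.27 × 10^-3: Ksp = 8.19 × 10^-9

Ksp ≈ 8.19 × 10^-9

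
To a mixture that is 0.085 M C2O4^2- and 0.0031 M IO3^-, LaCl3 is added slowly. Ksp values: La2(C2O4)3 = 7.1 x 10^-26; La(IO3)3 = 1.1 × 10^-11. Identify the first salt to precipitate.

Precipitation of each salt starts when its ion product equals its Ksp.
For La2(C2O4)3: 7.1 x 10^-26 = (0.085)^3 × [La^3+]^2  ⇒  [La^3+] = 1.1 × 10^-11 M.
For La(IO3)3: 1.1 × 10^-11 = (0.0031)^3 × [La^3+]  ⇒  [La^3+] = 3.7 × 10^-4 M.
The salt with the lower threshold [La^3+] precipitates first: La2(C2O4)3.

La2(C2O4)3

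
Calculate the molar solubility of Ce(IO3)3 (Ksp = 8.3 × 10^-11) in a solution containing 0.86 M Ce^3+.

s = 1.5 × 10^-4 M

Ce(IO3)3(s) ⇌ Ce^3+ + 3 IO3^-
Ksp = [Ce^3+][IO3^-]^3
Let s = moles of Ce(IO3)3 that dissolve per litre. [Ce^3+] = 0.86 + s ≈ 0.86, [IO3^-] = 3s (common-ion effect: Ce^3+ is already 0.86 M).
Ksp ≈ 0.86 × (3s)^3
s = 1.5 x 10^-4 M
Check: s = 1.5 x 10^-4 ≪ 0.86, so the approximation is valid.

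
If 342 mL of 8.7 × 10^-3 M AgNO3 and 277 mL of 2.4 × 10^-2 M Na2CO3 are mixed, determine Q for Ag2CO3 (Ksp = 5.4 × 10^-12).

Q = 2.5 x 10^-7

Total volume = 342 + 277 = 619 mL.
[Ag^+] = 8.7 × 10^-3 × (342/619) = 4.81 × 10^-3 M
[CO3^2-] = 2.4 × 10^-2 × (277/619) = 1.07 × 10^-2 M
Ag2CO3(s) ⇌ 2 Ag^+(aq) + CO3^2-(aq), so Q = [Ag^+]^2[CO3^2-]
Q = (4.81 x 10^-3)^2(1.07 × 10^-2) = 2.5 × 10^-7
Q > Ksp, so Ag2CO3 will precipitate.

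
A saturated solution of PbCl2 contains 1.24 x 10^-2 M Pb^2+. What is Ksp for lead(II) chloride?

PbCl2(s) ⇌ Pb^2+(aq) + 2 Cl^-(aq)
Stoichiometry gives [Cl^-] = (2/1)[Pb^2+] = 2.480 × 10^-2 M.
Ksp = [Pb^2+][Cl^-]^2
Ksp = 1.24 × 10^-2 × (2.480 × 10^-2)^2 = 7.63 × 10^-6

Ksp = 7.63 × 10^-6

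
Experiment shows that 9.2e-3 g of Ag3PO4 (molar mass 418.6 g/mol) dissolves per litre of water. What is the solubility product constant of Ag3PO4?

Ksp = 6.3e-18

Molar solubility s = (9.2 × 10^-3 g/L) / (418.6 g/mol) = 2.20 x 10^-5 M.
Ag3PO4(s) <=> 3 Ag^+ + PO4^3-
If s mol/L of Ag3PO4 dissolves, [Ag^+] = 3s and [PO4^3-] = s.
Ksp = [Ag^+]^3[PO4^3-]
So Ksp = (3s)^3 × s = 27s^4
Ksp = 27 × (2.20 x 10^-5)^4 = 6.3 × 10^-18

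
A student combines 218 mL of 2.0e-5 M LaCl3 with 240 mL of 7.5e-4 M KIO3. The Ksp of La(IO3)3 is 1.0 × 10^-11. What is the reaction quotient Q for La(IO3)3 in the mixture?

Q ≈ 5.8 x 10^-16

Total volume = 218 + 240 = 458 mL.
[La^3+] = 2.0 × 10^-5 × (218/458) = 9.52 × 10^-6 M
[IO3^-] = 7.5 x 10^-4 × (240/458) = 3.93 × 10^-4 M
La(IO3)3(s) <=> La^3+(aq) + 3 IO3^-(aq), so Q = [La^3+][IO3^-]^3
Q = (9.52 × 10^-6)(3.93 × 10^-4)^3 = 5.8 x 10^-16
Q < Ksp, so no precipitate of La(IO3)3 forms.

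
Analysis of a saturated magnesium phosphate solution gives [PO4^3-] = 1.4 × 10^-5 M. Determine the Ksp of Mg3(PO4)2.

Mg3(PO4)2(s) ⇌ 3 Mg^2+(aq) + 2 PO4^3-(aq)
Stoichiometry gives [Mg^2+] = (3/2)[PO4^3-] = 2.10 × 10^-5 M.
Ksp = [Mg^2+]^3[PO4^3-]^2
Ksp = (2.10 × 10^-5)^3 × (1.4 × 10^-5)^2 = 1.8 × 10^-24

1.8 × 10^-24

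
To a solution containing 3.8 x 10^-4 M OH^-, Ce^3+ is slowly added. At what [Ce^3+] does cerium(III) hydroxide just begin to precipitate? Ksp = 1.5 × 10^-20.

Ce(OH)3(s) <=> Ce^3+ + 3 OH^-
Ksp = [Ce^3+][OH^-]^3
Precipitation begins when Q = Ksp. With [OH^-] = 3.8 x 10^-4 M:
1.5 × 10^-20 = (3.8 x 10^-4)^3 × [Ce^3+]
[Ce^3+] = (1.5 × 10^-20 / 5.49 × 10^-11) = 2.7 × 10^-10 M

[Ce^3+] = 2.7 × 10^-10 M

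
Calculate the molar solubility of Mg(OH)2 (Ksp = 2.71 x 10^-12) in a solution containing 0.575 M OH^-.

s ≈ 8.20e-12 M

Mg(OH)2(s) <=> Mg^2+ + 2 OH^-
Ksp = [Mg^2+][OH^-]^2
Let s be the molar solubility in this solution. [Mg^2+] = s, [OH^-] = 0.575 + 2s ≈ 0.575 (Ksp is small, so little additional dissolves).
Ksp ≈ s × (0.575)^2
s = 8.20 × 10^-12 M
Check: 2s = 1.6 × 10^-11 ≪ 0.575, so the approximation is valid.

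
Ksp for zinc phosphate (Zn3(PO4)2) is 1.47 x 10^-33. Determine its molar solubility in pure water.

s ≈ 1.06 × 10^-7 M

Zn3(PO4)2(s) ⇌ 3 Zn^2+ + 2 PO4^3-
Ksp = [Zn^2+]^3[PO4^3-]^2
With molar solubility s: [Zn^2+] = 3s, [PO4^3-] = 2s.
Ksp = (3s)^3(2s)^2 = 108s^5
s^5 = 1.47 x 10^-33 / 108, so s = 1.06 × 10^-7 M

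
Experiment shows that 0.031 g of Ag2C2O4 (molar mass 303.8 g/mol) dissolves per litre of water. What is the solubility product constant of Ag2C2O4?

4.2 × 10^-12

Molar solubility s = (3.1 x 10^-2 g/L) / (303.8 g/mol) = 1.02 x 10^-4 M.
Ag2C2O4(s) ⇌ 2 Ag^+(aq) + C2O4^2-(aq)
Let s = molar solubility. Then [Ag^+] = 2s and [C2O4^2-] = s.
Ksp = [Ag^+]^2[C2O4^2-]
Ksp = (2s)^2s = 4s^3
With s = 1.02 × 10^-4: Ksp = 4.2 × 10^-12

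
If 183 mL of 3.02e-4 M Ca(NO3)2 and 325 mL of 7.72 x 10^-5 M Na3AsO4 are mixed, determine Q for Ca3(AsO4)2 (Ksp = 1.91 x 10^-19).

Total volume = 183 + 325 = 508 mL.
[Ca^2+] = 3.02 × 10^-4 × (183/508) = 1.088 × 10^-4 M
[AsO4^3-] = 7.72 x 10^-5 × (325/508) = 4.939 × 10^-5 M
Ca3(AsO4)2(s) <=> 3 Ca^2+ + 2 AsO4^3-, so Q = [Ca^2+]^3[AsO4^3-]^2
Q = (1.088 × 10^-4)^3(4.939 × 10^-5)^2 = 3.14 x 10^-21
Q < Ksp, so no precipitate of Ca3(AsO4)2 forms.

3.14 x 10^-21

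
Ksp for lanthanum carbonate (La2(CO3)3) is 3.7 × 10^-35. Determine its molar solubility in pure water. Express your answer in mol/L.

La2(CO3)3(s) ⇌ 2 La^3+ + 3 CO3^2-
Ksp = [La^3+]^2[CO3^2-]^3
If s mol/L of La2(CO3)3 dissolves, [La^3+] = 2s and [CO3^2-] = 3s.
Substituting: Ksp = (2s)^2(3s)^3 = 108s^5
s = (3.7 × 10^-35 / 108)^(1/5) = 5.1 × 10^-8 M

s ≈ 5.1 × 10^-8 M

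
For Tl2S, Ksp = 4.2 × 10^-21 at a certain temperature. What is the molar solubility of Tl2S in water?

1.0 × 10^-7 M

Tl2S(s) ⇌ 2 Tl^+ + S^2-
Ksp = [Tl^+]^2[S^2-]
For each mole of Tl2S that dissolves: [Tl^+] = 2s, [S^2-] = s.
Substituting: Ksp = (2s)^2s = 4s^3
Solving, s = (4.2 × 10^-21/4)^(1/3) = 1.0 × 10^-7 M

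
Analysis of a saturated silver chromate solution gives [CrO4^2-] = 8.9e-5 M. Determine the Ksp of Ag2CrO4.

Ag2CrO4(s) ⇌ 2 Ag^+(aq) + CrO4^2-(aq)
Stoichiometry gives [Ag^+] = (2/1)[CrO4^2-] = 1.78 x 10^-4 M.
Ksp = [Ag^+]^2[CrO4^2-]
Ksp = (1.78 x 10^-4)^2 × 8.9 x 10^-5 = 2.8 × 10^-12

Ksp ≈ 2.8 × 10^-12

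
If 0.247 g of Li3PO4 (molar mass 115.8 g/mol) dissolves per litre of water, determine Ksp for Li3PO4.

5.59e-10

Molar solubility s = (2.47 x 10^-1 g/L) / (115.8 g/mol) = 2.133 × 10^-3 M.
Li3PO4(s) ⇌ 3 Li^+ + PO4^3-
If s mol/L of Li3PO4 dissolves, [Li^+] = 3s and [PO4^3-] = s.
Ksp = [Li^+]^3[PO4^3-]
Ksp = (3s)^3s = 27s^4
Ksp = 27 × (2.133 × 10^-3)^4 = 5.59 × 10^-10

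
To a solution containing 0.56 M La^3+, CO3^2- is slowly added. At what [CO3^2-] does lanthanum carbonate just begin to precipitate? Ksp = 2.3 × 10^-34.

9.0 × 10^-12 M

La2(CO3)3(s) ⇌ 2 La^3+(aq) + 3 CO3^2-(aq)
Ksp = [La^3+]^2[CO3^2-]^3
Precipitation begins when Q = Ksp. With [La^3+] = 0.56 M:
2.3 × 10^-34 = (0.56)^2 × [CO3^2-]^3
[CO3^2-] = (2.3 × 10^-34 / 3.14 x 10^-1)^(1/3) = 9.0 × 10^-12 M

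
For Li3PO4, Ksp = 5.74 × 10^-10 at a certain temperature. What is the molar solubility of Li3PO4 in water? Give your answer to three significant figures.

s = 2.15 × 10^-3 M

Li3PO4(s) <=> 3 Li^+(aq) + PO4^3-(aq)
Ksp = [Li^+]^3[PO4^3-]
For each mole of Li3PO4 that dissolves: [Li^+] = 3s, [PO4^3-] = s.
Ksp = (3s)^3s = 27s^4
Solving, s = (5.74 × 10^-10/27)^(1/4) = 2.15 x 10^-3 M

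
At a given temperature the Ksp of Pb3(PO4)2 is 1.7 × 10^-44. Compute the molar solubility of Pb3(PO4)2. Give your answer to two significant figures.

Pb3(PO4)2(s) ⇌ 3 Pb^2+(aq) + 2 PO4^3-(aq)
Ksp = [Pb^2+]^3[PO4^3-]^2
For each mole of Pb3(PO4)2 that dissolves: [Pb^2+] = 3s, [PO4^3-] = 2s.
Ksp = (3s)^3(2s)^2 = 108s^5
s = (1.7 × 10^-44 / 108)^(1/5) = 6.9 x 10^-10 M

s = 6.9e-10 M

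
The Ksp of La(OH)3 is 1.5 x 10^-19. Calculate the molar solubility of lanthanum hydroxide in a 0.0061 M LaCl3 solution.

9.7 × 10^-7 M

La(OH)3(s) ⇌ La^3+(aq) + 3 OH^-(aq)
Ksp = [La^3+][OH^-]^3
Let s = moles of La(OH)3 that dissolve per litre. [La^3+] = 0.0061 + s ≈ 0.0061, [OH^-] = 3s (Ksp is small, so little additional dissolves).
Ksp ≈ 0.0061 × (3s)^3
s = 9.7 x 10^-7 M
Check: s = 9.7 × 10^-7 ≪ 0.0061, so the approximation is valid.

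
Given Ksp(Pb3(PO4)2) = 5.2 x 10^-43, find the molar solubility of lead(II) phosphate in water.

Pb3(PO4)2(s) ⇌ 3 Pb^2+ + 2 PO4^3-
Ksp = [Pb^2+]^3[PO4^3-]^2
Let s = molar solubility. Then [Pb^2+] = 3s and [PO4^3-] = 2s.
Substituting: Ksp = (3s)^3(2s)^2 = 108s^5
s^5 = 5.2 x 10^-43 / 108, so s = 1.4 × 10^-9 M

s = 1.4 x 10^-9 M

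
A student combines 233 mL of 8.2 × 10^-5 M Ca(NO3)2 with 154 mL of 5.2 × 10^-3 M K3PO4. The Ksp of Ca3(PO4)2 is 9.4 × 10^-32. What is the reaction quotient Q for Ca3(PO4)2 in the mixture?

5.2e-19

Total volume = 233 + 154 = 387 mL.
[Ca^2+] = 8.2 × 10^-5 × (233/387) = 4.94 × 10^-5 M
[PO4^3-] = 5.2 x 10^-3 × (154/387) = 2.07 × 10^-3 M
Ca3(PO4)2(s) ⇌ 3 Ca^2+(aq) + 2 PO4^3-(aq), so Q = [Ca^2+]^3[PO4^3-]^2
Q = (4.94 × 10^-5)^3(2.07 x 10^-3)^2 = 5.2 × 10^-19
Q > Ksp, so Ca3(PO4)2 will precipitate.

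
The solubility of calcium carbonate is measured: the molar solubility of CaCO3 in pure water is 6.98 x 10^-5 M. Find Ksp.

CaCO3(s) ⇌ Ca^2+(aq) + CO3^2-(aq)
Let s = molar solubility. Then [Ca^2+] = s and [CO3^2-] = s.
Ksp = [Ca^2+][CO3^2-]
Ksp = (s)(s) = s^2
Ksp = (6.98 × 10^-5)^2 = 4.87 x 10^-9

4.87e-9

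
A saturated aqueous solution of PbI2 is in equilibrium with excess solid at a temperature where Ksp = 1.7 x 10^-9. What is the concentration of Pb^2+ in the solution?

PbI2(s) ⇌ Pb^2+(aq) + 2 I^-(aq)
Ksp = [Pb^2+][I^-]^2
For each mole of PbI2 that dissolves: [Pb^2+] = s, [I^-] = 2s.
Ksp = s(2s)^2 = 4s^3
Solving, s = (1.7 x 10^-9/4)^(1/3) = 7.52 × 10^-4 M
[Pb^2+] = s = 7.5 × 10^-4 M

[Pb^2+] = 7.5 x 10^-4 M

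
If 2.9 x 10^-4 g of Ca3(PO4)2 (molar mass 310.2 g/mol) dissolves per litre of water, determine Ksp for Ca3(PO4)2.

Ksp ≈ 7.7 × 10^-29

Molar solubility s = (2.9 × 10^-4 g/L) / (310.2 g/mol) = 9.35 x 10^-7 M.
Ca3(PO4)2(s) <=> 3 Ca^2+(aq) + 2 PO4^3-(aq)
If s mol/L of Ca3(PO4)2 dissolves, [Ca^2+] = 3s and [PO4^3-] = 2s.
Ksp = [Ca^2+]^3[PO4^3-]^2
Substituting: Ksp = (3s)^3(2s)^2 = 108s^5
With s = 9.35 x 10^-7: Ksp = 7.7 × 10^-29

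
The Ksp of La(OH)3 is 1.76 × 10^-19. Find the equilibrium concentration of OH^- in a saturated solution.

La(OH)3(s) ⇌ La^3+(aq) + 3 OH^-(aq)
Ksp = [La^3+][OH^-]^3
Let s = molar solubility. Then [La^3+] = s and [OH^-] = 3s.
So Ksp = s × (3s)^3 = 27s^4
s = (1.76 × 10^-19 / 27)^(1/4) = 8.985 × 10^-6 M
[OH^-] = 3s = 2.70 x 10^-5 M

[OH^-] ≈ 2.70 × 10^-5 M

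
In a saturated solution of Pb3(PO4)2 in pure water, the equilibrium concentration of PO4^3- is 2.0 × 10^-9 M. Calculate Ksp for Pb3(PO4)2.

Pb3(PO4)2(s) ⇌ 3 Pb^2+ + 2 PO4^3-
Stoichiometry gives [Pb^2+] = (3/2)[PO4^3-] = 3.00 × 10^-9 M.
Ksp = [Pb^2+]^3[PO4^3-]^2
Ksp = (3.00 × 10^-9)^3 × (2.0 × 10^-9)^2 = 1.1 x 10^-43

1.1e-43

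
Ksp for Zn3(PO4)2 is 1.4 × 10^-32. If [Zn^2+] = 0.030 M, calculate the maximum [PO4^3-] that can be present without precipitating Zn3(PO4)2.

Zn3(PO4)2(s) ⇌ 3 Zn^2+ + 2 PO4^3-
Ksp = [Zn^2+]^3[PO4^3-]^2
Precipitation begins when Q = Ksp. With [Zn^2+] = 0.030 M:
1.4 × 10^-32 = (0.030)^3 × [PO4^3-]^2
[PO4^3-] = (1.4 × 10^-32 / 2.70 × 10^-5)^(1/2) = 2.3 × 10^-14 M

2.3 x 10^-14 M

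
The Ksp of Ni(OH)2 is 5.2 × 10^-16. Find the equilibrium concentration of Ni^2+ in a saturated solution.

[Ni^2+] ≈ 5.1 × 10^-6 M

Ni(OH)2(s) ⇌ Ni^2+(aq) + 2 OH^-(aq)
Ksp = [Ni^2+][OH^-]^2
For each mole of Ni(OH)2 that dissolves: [Ni^2+] = s, [OH^-] = 2s.
Ksp = s(2s)^2 = 4s^3
Solving, s = (5.2 × 10^-16/4)^(1/3) = 5.07 x 10^-6 M
[Ni^2+] = s = 5.1 x 10^-6 M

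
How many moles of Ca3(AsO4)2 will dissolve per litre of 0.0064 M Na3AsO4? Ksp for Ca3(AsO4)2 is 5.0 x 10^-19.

Ca3(AsO4)2(s) <=> 3 Ca^2+ + 2 AsO4^3-
Ksp = [Ca^2+]^3[AsO4^3-]^2
If s mol/L dissolves here, [Ca^2+] = 3s, [AsO4^3-] = 0.0064 + 2s ≈ 0.0064 (common-ion effect: AsO4^3- is already 0.0064 M).
Ksp ≈ (3s)^3 × (0.0064)^2
s = 7.7 × 10^-6 M
Check: 2s = 1.5 x 10^-5 ≪ 0.0064, so the approximation is valid.

s = 7.7 x 10^-6 M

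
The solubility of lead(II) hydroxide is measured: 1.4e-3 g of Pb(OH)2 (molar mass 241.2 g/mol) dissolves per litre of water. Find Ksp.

Ksp ≈ 7.8e-16

Molar solubility s = (1.4 x 10^-3 g/L) / (241.2 g/mol) = 5.80 × 10^-6 M.
Pb(OH)2(s) <=> Pb^2+(aq) + 2 OH^-(aq)
For each mole of Pb(OH)2 that dissolves: [Pb^2+] = s, [OH^-] = 2s.
Ksp = [Pb^2+][OH^-]^2
Substituting: Ksp = s(2s)^2 = 4s^3
Ksp = 4 × (5.80 x 10^-6)^3 = 7.8 × 10^-16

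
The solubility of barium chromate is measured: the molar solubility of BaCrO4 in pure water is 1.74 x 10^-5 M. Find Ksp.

Ksp = 3.03 × 10^-10

BaCrO4(s) <=> Ba^2+ + CrO4^2-
With molar solubility s: [Ba^2+] = s, [CrO4^2-] = s.
Ksp = [Ba^2+][CrO4^2-]
Ksp = s^2
With s = 1.74 × 10^-5: Ksp = 3.03 x 10^-10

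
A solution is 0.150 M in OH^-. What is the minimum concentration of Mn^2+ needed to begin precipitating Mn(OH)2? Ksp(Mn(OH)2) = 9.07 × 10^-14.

Mn(OH)2(s) ⇌ Mn^2+ + 2 OH^-
Ksp = [Mn^2+][OH^-]^2
Precipitation begins when Q = Ksp. With [OH^-] = 0.150 M:
9.07 × 10^-14 = (0.150)^2 × [Mn^2+]
[Mn^2+] = (9.07 × 10^-14 / 2.250 x 10^-2) = 4.03 × 10^-12 M

[Mn^2+] ≈ 4.03 x 10^-12 M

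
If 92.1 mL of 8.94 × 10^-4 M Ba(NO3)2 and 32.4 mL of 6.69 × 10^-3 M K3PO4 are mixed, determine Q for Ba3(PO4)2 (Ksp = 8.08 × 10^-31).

8.77 × 10^-16

Total volume = 92.1 + 32.4 = 124.5 mL.
[Ba^2+] = 8.94 × 10^-4 × (92.1/124.5) = 6.613 x 10^-4 M
[PO4^3-] = 6.69 × 10^-3 × (32.4/124.5) = 1.741 x 10^-3 M
Ba3(PO4)2(s) ⇌ 3 Ba^2+(aq) + 2 PO4^3-(aq), so Q = [Ba^2+]^3[PO4^3-]^2
Q = (6.613 × 10^-4)^3(1.741 × 10^-3)^2 = 8.77 x 10^-16
Q > Ksp, so Ba3(PO4)2 will precipitate.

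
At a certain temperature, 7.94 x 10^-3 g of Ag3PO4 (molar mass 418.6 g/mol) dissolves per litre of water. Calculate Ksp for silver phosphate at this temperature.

Molar solubility s = (7.94 × 10^-3 g/L) / (418.6 g/mol) = 1.897 × 10^-5 M.
Ag3PO4(s) ⇌ 3 Ag^+(aq) + PO4^3-(aq)
With molar solubility s: [Ag^+] = 3s, [PO4^3-] = s.
Ksp = [Ag^+]^3[PO4^3-]
Substituting: Ksp = (3s)^3s = 27s^4
With s = 1.897 x 10^-5: Ksp = 3.50 x 10^-18

3.50 × 10^-18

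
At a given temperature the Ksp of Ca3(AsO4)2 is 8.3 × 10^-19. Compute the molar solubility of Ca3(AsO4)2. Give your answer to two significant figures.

s ≈ 9.5 × 10^-5 M

Ca3(AsO4)2(s) <=> 3 Ca^2+ + 2 AsO4^3-
Ksp = [Ca^2+]^3[AsO4^3-]^2
With molar solubility s: [Ca^2+] = 3s, [AsO4^3-] = 2s.
Ksp = (3s)^3(2s)^2 = 108s^5
s^5 = 8.3 × 10^-19 / 108, so s = 9.5 x 10^-5 M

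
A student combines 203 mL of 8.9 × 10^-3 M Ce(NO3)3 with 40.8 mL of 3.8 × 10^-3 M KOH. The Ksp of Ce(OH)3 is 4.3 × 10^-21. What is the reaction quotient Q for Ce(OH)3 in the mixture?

Total volume = 203 + 40.8 = 243.8 mL.
[Ce^3+] = 8.9 x 10^-3 × (203/243.8) = 7.41 × 10^-3 M
[OH^-] = 3.8 × 10^-3 × (40.8/243.8) = 6.36 x 10^-4 M
Ce(OH)3(s) ⇌ Ce^3+(aq) + 3 OH^-(aq), so Q = [Ce^3+][OH^-]^3
Q = (7.41 × 10^-3)(6.36 × 10^-4)^3 = 1.9 × 10^-12
Q > Ksp, so Ce(OH)3 will precipitate.

Q = 1.9e-12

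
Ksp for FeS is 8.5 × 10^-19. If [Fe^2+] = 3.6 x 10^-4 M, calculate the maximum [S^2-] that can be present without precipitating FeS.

FeS(s) <=> Fe^2+ + S^2-
Ksp = [Fe^2+][S^2-]
Precipitation begins when Q = Ksp. With [Fe^2+] = 3.6 x 10^-4 M:
8.5 × 10^-19 = (3.6 x 10^-4) × [S^2-]
[S^2-] = (8.5 × 10^-19 / 3.6 × 10^-4) = 2.4 × 10^-15 M

[S^2-] = 2.4e-15 M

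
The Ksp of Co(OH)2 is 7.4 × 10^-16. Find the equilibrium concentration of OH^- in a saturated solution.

Co(OH)2(s) ⇌ Co^2+(aq) + 2 OH^-(aq)
Ksp = [Co^2+][OH^-]^2
If s mol/L of Co(OH)2 dissolves, [Co^2+] = s and [OH^-] = 2s.
Ksp = s(2s)^2 = 4s^3
Solving, s = (7.4 × 10^-16/4)^(1/3) = 5.70 x 10^-6 M
[OH^-] = 2s = 1.1 × 10^-5 M

[OH^-] = 1.1 x 10^-5 M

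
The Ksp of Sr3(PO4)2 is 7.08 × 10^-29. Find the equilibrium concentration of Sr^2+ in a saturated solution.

Sr3(PO4)2(s) ⇌ 3 Sr^2+ + 2 PO4^3-
Ksp = [Sr^2+]^3[PO4^3-]^2
Let s = molar solubility. Then [Sr^2+] = 3s and [PO4^3-] = 2s.
So Ksp = (3s)^3 × (2s)^2 = 108s^5
Solving, s = (7.08 × 10^-29/108)^(1/5) = 9.190 × 10^-7 M
[Sr^2+] = 3s = 2.76 × 10^-6 M

[Sr^2+] ≈ 2.76e-6 M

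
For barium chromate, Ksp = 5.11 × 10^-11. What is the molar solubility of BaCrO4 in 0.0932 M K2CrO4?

BaCrO4(s) <=> Ba^2+(aq) + CrO4^2-(aq)
Ksp = [Ba^2+][CrO4^2-]
If s mol/L dissolves here, [Ba^2+] = s, [CrO4^2-] = 0.0932 + s ≈ 0.0932 (Ksp is small, so little additional dissolves).
Ksp ≈ s × 0.0932
s = 5.48 x 10^-10 M
Check: s = 5.5 × 10^-10 ≪ 0.0932, so the approximation is valid.

s = 5.48e-10 M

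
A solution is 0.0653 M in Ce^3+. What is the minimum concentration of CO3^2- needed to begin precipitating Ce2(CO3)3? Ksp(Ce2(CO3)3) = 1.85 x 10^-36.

Ce2(CO3)3(s) ⇌ 2 Ce^3+ + 3 CO3^2-
Ksp = [Ce^3+]^2[CO3^2-]^3
Precipitation begins when Q = Ksp. With [Ce^3+] = 0.0653 M:
1.85 x 10^-36 = (0.0653)^2 × [CO3^2-]^3
[CO3^2-] = (1.85 x 10^-36 / 4.264 × 10^-3)^(1/3) = 7.57 × 10^-12 M

[CO3^2-] = 7.57e-12 M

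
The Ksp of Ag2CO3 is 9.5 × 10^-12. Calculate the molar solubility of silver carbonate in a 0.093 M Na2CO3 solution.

s = 5.1 x 10^-6 M

Ag2CO3(s) ⇌ 2 Ag^+ + CO3^2-
Ksp = [Ag^+]^2[CO3^2-]
If s mol/L dissolves here, [Ag^+] = 2s, [CO3^2-] = 0.093 + s ≈ 0.093 (common-ion effect: CO3^2- is already 0.093 M).
Ksp ≈ (2s)^2 × 0.093
s = 5.1 x 10^-6 M
Check: s = 5.1 x 10^-6 ≪ 0.093, so the approximation is valid.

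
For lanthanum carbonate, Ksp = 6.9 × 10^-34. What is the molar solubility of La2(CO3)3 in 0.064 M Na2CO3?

La2(CO3)3(s) <=> 2 La^3+ + 3 CO3^2-
Ksp = [La^3+]^2[CO3^2-]^3
Let s be the molar solubility in this solution. [La^3+] = 2s, [CO3^2-] = 0.064 + 3s ≈ 0.064 (since CO3^2- from Na2CO3 dominates).
Ksp ≈ (2s)^2 × (0.064)^3
s = 8.1 x 10^-16 M
Check: 3s = 2.4 × 10^-15 ≪ 0.064, so the approximation is valid.

s = 8.1e-16 M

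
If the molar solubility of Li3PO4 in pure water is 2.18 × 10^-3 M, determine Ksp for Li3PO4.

Li3PO4(s) <=> 3 Li^+(aq) + PO4^3-(aq)
Let s = molar solubility. Then [Li^+] = 3s and [PO4^3-] = s.
Ksp = [Li^+]^3[PO4^3-]
Substituting: Ksp = (3s)^3s = 27s^4
With s = 2.18 x 10^-3: Ksp = 6.10 x 10^-10

6.10e-10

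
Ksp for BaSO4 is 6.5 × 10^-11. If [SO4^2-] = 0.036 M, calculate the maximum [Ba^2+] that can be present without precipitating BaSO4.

[Ba^2+] = 1.8 × 10^-9 M

BaSO4(s) <=> Ba^2+ + SO4^2-
Ksp = [Ba^2+][SO4^2-]
Precipitation begins when Q = Ksp. With [SO4^2-] = 0.036 M:
6.5 × 10^-11 = (0.036) × [Ba^2+]
[Ba^2+] = (6.5 × 10^-11 / 3.6 × 10^-2) = 1.8 × 10^-9 M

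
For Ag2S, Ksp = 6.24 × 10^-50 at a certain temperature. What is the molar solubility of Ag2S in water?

Ag2S(s) ⇌ 2 Ag^+ + S^2-
Ksp = [Ag^+]^2[S^2-]
For each mole of Ag2S that dissolves: [Ag^+] = 2s, [S^2-] = s.
Substituting: Ksp = (2s)^2s = 4s^3
s = (6.24 × 10^-50 / 4)^(1/3) = 2.50 x 10^-17 M

s ≈ 2.50e-17 M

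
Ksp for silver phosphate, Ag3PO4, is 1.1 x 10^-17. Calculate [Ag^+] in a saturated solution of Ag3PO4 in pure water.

Ag3PO4(s) ⇌ 3 Ag^+(aq) + PO4^3-(aq)
Ksp = [Ag^+]^3[PO4^3-]
For each mole of Ag3PO4 that dissolves: [Ag^+] = 3s, [PO4^3-] = s.
So Ksp = (3s)^3 × s = 27s^4
Solving, s = (1.1 x 10^-17/27)^(1/4) = 2.53 × 10^-5 M
[Ag^+] = 3s = 7.6 x 10^-5 M

7.6e-5 M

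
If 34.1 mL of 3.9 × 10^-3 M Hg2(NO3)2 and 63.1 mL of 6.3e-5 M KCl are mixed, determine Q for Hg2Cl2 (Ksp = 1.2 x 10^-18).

Q = 2.3 × 10^-12

Total volume = 34.1 + 63.1 = 97.2 mL.
[Hg2^2+] = 3.9 x 10^-3 × (34.1/97.2) = 1.37 x 10^-3 M
[Cl^-] = 6.3 × 10^-5 × (63.1/97.2) = 4.09 x 10^-5 M
Hg2Cl2(s) <=> Hg2^2+ + 2 Cl^-, so Q = [Hg2^2+][Cl^-]^2
Q = (1.37 × 10^-3)(4.09 × 10^-5)^2 = 2.3 x 10^-12
Q > Ksp, so Hg2Cl2 will precipitate.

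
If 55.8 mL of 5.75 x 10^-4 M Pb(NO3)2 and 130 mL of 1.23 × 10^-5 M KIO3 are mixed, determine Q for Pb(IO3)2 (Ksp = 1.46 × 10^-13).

Q = 1.28e-14

Total volume = 55.8 + 130 = 185.8 mL.
[Pb^2+] = 5.75 x 10^-4 × (55.8/185.8) = 1.727 × 10^-4 M
[IO3^-] = 1.23 × 10^-5 × (130/185.8) = 8.606 × 10^-6 M
Pb(IO3)2(s) <=> Pb^2+(aq) + 2 IO3^-(aq), so Q = [Pb^2+][IO3^-]^2
Q = (1.727 x 10^-4)(8.606 × 10^-6)^2 = 1.28 × 10^-14
Q < Ksp, so no precipitate of Pb(IO3)2 forms.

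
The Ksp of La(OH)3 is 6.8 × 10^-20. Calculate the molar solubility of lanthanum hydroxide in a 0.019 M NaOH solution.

La(OH)3(s) <=> La^3+ + 3 OH^-
Ksp = [La^3+][OH^-]^3
Let s = moles of La(OH)3 that dissolve per litre. [La^3+] = s, [OH^-] = 0.019 + 3s ≈ 0.019 (Ksp is small, so little additional dissolves).
Ksp ≈ s × (0.019)^3
s = 9.9 × 10^-15 M
Check: 3s = 3.0 × 10^-14 ≪ 0.019, so the approximation is valid.

s = 9.9 × 10^-15 M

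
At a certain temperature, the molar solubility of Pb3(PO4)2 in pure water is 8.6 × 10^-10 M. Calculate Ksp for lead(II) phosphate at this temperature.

Pb3(PO4)2(s) ⇌ 3 Pb^2+(aq) + 2 PO4^3-(aq)
With molar solubility s: [Pb^2+] = 3s, [PO4^3-] = 2s.
Ksp = [Pb^2+]^3[PO4^3-]^2
So Ksp = (3s)^3 × (2s)^2 = 108s^5
With s = 8.6 × 10^-10: Ksp = 5.1 × 10^-44

Ksp ≈ 5.1 × 10^-44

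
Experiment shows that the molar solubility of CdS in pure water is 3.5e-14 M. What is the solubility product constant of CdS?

CdS(s) ⇌ Cd^2+(aq) + S^2-(aq)
Let s = molar solubility. Then [Cd^2+] = s and [S^2-] = s.
Ksp = [Cd^2+][S^2-]
Ksp = s × s = s^2
Ksp = (3.5 × 10^-14)^2 = 1.2 × 10^-27

Ksp = 1.2 x 10^-27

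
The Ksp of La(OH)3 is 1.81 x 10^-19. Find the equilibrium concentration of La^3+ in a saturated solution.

[La^3+] ≈ 9.05 × 10^-6 M

La(OH)3(s) <=> La^3+(aq) + 3 OH^-(aq)
Ksp = [La^3+][OH^-]^3
Let s = molar solubility. Then [La^3+] = s and [OH^-] = 3s.
Ksp = s(3s)^3 = 27s^4
Solving, s = (1.81 x 10^-19/27)^(1/4) = 9.049 × 10^-6 M
[La^3+] = s = 9.05 × 10^-6 M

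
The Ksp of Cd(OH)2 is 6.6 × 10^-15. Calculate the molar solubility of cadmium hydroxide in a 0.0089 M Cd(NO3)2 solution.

s ≈ 4.3 × 10^-7 M

Cd(OH)2(s) <=> Cd^2+ + 2 OH^-
Ksp = [Cd^2+][OH^-]^2
Let s = moles of Cd(OH)2 that dissolve per litre. [Cd^2+] = 0.0089 + s ≈ 0.0089, [OH^-] = 2s (common-ion effect: Cd^2+ is already 0.0089 M).
Ksp ≈ 0.0089 × (2s)^2
s = 4.3 × 10^-7 M
Check: s = 4.3 × 10^-7 ≪ 0.0089, so the approximation is valid.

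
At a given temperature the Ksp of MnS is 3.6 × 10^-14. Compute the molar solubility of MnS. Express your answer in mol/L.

MnS(s) ⇌ Mn^2+ + S^2-
Ksp = [Mn^2+][S^2-]
With molar solubility s: [Mn^2+] = s, [S^2-] = s.
Ksp = s × s = s^2
s = (3.6 × 10^-14)^(1/2) = 1.9 x 10^-7 M

s ≈ 1.9e-7 M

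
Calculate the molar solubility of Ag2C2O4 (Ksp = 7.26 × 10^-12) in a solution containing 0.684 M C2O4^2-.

s ≈ 1.63 × 10^-6 M

Ag2C2O4(s) ⇌ 2 Ag^+ + C2O4^2-
Ksp = [Ag^+]^2[C2O4^2-]
If s mol/L dissolves here, [Ag^+] = 2s, [C2O4^2-] = 0.684 + s ≈ 0.684 (common-ion effect: C2O4^2- is already 0.684 M).
Ksp ≈ (2s)^2 × 0.684
s = 1.63 × 10^-6 M
Check: s = 1.6 × 10^-6 ≪ 0.684, so the approximation is valid.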